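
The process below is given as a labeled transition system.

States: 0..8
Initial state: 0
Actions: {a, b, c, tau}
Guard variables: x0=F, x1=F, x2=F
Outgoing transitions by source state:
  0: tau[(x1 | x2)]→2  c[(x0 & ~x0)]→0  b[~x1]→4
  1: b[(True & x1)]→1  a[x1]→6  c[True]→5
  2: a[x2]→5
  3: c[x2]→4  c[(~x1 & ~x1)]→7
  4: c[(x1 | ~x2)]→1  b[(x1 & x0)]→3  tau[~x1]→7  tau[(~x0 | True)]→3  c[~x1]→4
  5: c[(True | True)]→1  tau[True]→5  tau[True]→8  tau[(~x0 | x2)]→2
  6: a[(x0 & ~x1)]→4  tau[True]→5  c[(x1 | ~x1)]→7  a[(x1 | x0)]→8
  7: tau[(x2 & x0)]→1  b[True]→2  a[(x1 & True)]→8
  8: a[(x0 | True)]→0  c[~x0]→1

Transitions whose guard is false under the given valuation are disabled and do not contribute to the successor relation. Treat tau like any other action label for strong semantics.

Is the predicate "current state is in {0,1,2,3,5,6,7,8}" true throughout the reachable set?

Allowed set {0,1,2,3,5,6,7,8}
Reach set: {0,1,2,3,4,5,7,8}
  0: ok
  1: ok
  2: ok
  3: ok
  4: ✗ unsafe
  5: ok
  7: ok
  8: ok
witness against invariant: b → 4

Answer: INVARIANT VIOLATED at state 4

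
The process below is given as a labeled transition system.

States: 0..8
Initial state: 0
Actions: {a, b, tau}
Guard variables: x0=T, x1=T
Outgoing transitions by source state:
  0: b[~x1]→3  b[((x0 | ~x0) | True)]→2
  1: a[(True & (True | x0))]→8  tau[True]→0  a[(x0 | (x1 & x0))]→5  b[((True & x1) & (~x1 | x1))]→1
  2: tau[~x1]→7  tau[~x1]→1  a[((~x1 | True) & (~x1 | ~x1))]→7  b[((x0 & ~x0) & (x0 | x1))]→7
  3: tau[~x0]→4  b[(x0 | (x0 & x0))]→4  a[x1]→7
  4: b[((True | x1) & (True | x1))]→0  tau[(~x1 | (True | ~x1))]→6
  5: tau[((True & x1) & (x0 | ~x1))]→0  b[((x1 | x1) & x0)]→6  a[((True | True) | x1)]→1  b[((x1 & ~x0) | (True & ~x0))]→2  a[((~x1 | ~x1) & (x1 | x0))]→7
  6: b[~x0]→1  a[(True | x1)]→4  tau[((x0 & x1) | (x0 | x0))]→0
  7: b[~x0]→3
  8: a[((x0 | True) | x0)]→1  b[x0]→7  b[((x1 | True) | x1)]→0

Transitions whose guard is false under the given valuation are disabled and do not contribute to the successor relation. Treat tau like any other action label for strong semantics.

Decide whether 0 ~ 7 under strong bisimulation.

Answer: NOT BISIMILAR

Analysis:
Refine partition for ~:
  P[0] = {{0,1,2,3,4,5,6,7,8}}
  P[1] = {{0},{1,5},{2,7},{3,8},{4},{6}}
  P[2] = {{0},{1},{2,7},{3},{4},{5},{6},{8}}
Fixed point at round 3; 8 class(es).
0∈{0}, 7∈{2,7}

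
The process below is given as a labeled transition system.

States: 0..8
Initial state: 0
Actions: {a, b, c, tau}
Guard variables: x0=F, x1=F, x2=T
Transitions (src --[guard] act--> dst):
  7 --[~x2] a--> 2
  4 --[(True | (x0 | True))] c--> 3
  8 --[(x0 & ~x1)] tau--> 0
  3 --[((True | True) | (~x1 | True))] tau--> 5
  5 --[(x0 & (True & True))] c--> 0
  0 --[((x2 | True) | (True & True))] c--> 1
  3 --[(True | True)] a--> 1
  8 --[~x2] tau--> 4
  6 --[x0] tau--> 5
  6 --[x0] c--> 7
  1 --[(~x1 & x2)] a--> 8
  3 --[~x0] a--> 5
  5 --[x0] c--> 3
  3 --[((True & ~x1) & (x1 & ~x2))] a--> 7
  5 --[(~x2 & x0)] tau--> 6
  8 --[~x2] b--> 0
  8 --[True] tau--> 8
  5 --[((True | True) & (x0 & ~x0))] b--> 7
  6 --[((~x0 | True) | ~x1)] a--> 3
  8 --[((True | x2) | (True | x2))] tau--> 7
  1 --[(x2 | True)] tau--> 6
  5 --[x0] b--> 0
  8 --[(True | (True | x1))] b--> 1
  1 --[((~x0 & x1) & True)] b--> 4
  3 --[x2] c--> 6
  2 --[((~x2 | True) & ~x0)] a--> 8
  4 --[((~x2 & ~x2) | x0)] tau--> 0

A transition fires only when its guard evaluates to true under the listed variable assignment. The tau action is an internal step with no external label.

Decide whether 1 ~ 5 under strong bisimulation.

Answer: NOT BISIMILAR

Trace:
Refine partition for ~:
  P[0] = {{0,1,2,3,4,5,6,7,8}}
  P[1] = {{0,4},{1},{2,6},{3},{5,7},{8}}
  P[2] = {{0},{1},{2},{3},{4},{5,7},{6},{8}}
stable after 3 split(s): 8 block(s)
1∈{1}, 5∈{5,7}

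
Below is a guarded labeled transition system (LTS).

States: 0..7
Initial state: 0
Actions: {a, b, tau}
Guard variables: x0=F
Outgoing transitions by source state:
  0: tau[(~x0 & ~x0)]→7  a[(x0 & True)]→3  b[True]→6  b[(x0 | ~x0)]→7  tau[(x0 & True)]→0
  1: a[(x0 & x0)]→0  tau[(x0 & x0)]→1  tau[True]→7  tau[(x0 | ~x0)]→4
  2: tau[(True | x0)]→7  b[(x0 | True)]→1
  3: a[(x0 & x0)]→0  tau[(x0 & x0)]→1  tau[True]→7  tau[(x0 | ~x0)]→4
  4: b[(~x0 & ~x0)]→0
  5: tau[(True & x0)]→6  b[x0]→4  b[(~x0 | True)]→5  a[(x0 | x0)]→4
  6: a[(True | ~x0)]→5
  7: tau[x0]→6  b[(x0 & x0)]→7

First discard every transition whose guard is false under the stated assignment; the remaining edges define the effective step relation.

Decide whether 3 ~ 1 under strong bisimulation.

Answer: BISIMILAR

Trace:
Refine partition for ~:
  round 0: {{0,1,2,3,4,5,6,7}}
  round 1: {{0,2},{1,3},{4,5},{6},{7}}
  round 2: {{0},{1,3},{2},{4},{5},{6},{7}}
stable after 3 split(s): 7 block(s)
3∈{1,3}, 1∈{1,3}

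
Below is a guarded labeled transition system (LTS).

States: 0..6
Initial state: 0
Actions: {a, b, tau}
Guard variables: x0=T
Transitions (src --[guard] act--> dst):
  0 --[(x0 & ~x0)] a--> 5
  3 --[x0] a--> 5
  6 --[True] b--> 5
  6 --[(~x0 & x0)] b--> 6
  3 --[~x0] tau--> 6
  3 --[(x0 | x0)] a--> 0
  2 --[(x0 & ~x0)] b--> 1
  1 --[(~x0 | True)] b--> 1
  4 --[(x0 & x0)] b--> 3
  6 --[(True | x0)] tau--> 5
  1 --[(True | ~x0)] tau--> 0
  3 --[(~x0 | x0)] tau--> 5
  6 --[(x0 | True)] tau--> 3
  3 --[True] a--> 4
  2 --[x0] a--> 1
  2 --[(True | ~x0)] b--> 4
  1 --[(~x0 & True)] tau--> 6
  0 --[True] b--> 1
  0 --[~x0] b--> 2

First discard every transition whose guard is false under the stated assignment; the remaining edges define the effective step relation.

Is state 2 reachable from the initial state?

13 transition(s) survive guard evaluation.
Layer 0: {0}
Layer 1: {1}  cumulative {0,1}
Reach set: {0,1}

Answer: UNREACHABLE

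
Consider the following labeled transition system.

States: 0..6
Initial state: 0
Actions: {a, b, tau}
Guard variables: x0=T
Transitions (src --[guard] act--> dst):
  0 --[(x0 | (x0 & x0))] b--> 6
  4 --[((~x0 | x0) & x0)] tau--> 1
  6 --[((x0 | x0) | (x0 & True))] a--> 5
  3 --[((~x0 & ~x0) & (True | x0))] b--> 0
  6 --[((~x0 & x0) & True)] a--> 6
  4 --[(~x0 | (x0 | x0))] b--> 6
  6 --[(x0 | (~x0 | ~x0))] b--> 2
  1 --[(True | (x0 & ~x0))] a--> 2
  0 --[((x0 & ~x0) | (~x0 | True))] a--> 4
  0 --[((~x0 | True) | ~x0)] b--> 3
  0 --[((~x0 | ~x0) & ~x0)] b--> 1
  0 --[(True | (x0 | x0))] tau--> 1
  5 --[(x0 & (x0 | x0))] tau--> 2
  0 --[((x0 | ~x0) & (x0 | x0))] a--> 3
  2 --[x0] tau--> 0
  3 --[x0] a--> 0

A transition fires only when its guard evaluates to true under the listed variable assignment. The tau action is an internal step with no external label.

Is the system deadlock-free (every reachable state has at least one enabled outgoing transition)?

Answer: DEADLOCK-FREE

Analysis:
Reachable = {0,1,2,3,4,5,6}
  0: a→3  a→4  b→3  b→6  tau→1  [5 exit(s)]
  1: a→2  [1 exit(s)]
  2: tau→0  [1 exit(s)]
  3: a→0  [1 exit(s)]
  4: b→6  tau→1  [2 exit(s)]
  5: tau→2  [1 exit(s)]
  6: a→5  b→2  [2 exit(s)]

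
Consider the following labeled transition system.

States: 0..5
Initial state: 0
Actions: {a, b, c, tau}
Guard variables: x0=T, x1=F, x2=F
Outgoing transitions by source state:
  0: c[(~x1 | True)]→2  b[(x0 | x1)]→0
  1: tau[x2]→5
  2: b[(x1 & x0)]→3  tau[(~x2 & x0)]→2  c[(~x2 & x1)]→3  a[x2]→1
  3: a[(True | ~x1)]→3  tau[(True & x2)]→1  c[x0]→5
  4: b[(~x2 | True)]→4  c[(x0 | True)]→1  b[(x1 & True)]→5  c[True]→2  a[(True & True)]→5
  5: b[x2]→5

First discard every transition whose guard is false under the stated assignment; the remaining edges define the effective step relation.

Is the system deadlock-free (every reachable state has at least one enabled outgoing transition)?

Reachable = {0,2}
  0: b→0  c→2  [deg 2]
  2: tau→2  [deg 1]

Answer: DEADLOCK-FREE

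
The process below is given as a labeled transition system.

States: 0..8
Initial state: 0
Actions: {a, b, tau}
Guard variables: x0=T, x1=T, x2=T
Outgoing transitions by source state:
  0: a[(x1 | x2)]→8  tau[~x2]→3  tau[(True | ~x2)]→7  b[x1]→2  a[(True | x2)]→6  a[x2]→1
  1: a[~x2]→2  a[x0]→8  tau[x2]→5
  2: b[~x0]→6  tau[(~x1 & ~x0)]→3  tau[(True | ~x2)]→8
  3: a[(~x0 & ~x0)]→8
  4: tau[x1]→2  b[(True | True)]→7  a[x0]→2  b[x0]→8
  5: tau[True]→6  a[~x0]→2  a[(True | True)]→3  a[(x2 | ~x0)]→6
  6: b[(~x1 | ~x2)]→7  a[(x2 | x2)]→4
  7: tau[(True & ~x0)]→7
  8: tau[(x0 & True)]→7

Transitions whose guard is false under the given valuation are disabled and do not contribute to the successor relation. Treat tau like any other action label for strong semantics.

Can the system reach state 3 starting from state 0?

Guard filter leaves 17 enabled edge(s).
Layer 0: {0}
Layer 1: {1,2,6,7,8}  now seen {0,1,2,6,7,8}
Layer 2: {4,5}  now seen {0,1,2,4,5,6,7,8}
Layer 3: {3}  now seen {0,1,2,3,4,5,6,7,8}
Reachable = {0,1,2,3,4,5,6,7,8}
witness 3: a·tau·a

Answer: REACHABLE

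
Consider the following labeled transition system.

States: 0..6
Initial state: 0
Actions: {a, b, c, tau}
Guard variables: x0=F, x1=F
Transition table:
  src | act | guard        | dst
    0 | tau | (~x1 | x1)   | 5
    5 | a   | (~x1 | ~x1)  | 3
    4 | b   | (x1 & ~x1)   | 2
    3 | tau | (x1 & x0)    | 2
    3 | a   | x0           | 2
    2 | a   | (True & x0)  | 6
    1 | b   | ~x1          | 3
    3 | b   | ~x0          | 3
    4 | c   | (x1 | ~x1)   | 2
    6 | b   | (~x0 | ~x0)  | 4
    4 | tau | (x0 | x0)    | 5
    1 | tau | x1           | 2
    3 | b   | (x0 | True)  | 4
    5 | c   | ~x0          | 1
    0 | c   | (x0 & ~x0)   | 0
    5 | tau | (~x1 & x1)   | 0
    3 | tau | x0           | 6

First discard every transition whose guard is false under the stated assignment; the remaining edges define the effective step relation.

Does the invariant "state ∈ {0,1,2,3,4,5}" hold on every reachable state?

Inv-set: {0,1,2,3,4,5}
Reach set: {0,1,2,3,4,5}
  0: safe
  1: safe
  2: safe
  3: safe
  4: safe
  5: safe

Answer: INVARIANT HOLDS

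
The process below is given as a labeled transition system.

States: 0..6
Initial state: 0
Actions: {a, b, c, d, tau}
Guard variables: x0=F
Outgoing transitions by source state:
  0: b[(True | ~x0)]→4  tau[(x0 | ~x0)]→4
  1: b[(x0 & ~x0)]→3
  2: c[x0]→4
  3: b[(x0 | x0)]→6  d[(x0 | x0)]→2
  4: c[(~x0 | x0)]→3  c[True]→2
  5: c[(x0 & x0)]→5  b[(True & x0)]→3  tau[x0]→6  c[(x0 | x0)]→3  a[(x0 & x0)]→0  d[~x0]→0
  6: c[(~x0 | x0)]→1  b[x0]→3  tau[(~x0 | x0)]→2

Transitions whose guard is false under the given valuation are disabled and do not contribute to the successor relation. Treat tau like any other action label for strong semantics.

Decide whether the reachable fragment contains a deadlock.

Answer: DEADLOCK at state 2

Working:
Reachable = {0,2,3,4}
  0: b→4  tau→4  [deg 2]
  2: ∅  [no exit]
  3: ∅  [no exit]
  4: c→2  c→3  [deg 2]
witness 2: b·c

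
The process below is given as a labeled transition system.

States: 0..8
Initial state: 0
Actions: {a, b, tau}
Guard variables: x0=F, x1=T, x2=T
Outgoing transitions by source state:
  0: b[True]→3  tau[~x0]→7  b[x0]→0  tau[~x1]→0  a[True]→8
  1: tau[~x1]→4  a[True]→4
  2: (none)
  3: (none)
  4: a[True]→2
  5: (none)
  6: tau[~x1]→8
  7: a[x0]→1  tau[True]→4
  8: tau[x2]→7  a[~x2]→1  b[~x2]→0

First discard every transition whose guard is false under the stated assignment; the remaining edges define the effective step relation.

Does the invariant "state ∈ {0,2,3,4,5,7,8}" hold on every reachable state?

Answer: INVARIANT HOLDS

Analysis:
Allowed set {0,2,3,4,5,7,8}
Reach set: {0,2,3,4,7,8}
  0: safe
  2: safe
  3: safe
  4: safe
  7: safe
  8: safe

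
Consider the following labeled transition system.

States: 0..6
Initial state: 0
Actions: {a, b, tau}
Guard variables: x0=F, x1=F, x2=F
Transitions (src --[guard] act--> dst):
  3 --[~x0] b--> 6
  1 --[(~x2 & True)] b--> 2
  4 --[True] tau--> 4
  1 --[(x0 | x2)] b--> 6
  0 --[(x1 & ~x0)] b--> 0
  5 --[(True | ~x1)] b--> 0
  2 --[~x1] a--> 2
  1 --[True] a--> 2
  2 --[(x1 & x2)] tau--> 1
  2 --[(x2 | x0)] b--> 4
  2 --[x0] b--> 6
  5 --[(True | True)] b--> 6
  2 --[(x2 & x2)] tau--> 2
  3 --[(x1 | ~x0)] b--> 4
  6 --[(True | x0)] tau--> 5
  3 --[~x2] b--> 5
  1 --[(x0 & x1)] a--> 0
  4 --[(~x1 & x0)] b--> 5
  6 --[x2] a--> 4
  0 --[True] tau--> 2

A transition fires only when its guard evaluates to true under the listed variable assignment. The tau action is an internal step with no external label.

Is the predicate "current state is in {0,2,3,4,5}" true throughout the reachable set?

Answer: INVARIANT HOLDS

Trace:
Inv-set: {0,2,3,4,5}
R = {0,2}
  0: ok
  2: ok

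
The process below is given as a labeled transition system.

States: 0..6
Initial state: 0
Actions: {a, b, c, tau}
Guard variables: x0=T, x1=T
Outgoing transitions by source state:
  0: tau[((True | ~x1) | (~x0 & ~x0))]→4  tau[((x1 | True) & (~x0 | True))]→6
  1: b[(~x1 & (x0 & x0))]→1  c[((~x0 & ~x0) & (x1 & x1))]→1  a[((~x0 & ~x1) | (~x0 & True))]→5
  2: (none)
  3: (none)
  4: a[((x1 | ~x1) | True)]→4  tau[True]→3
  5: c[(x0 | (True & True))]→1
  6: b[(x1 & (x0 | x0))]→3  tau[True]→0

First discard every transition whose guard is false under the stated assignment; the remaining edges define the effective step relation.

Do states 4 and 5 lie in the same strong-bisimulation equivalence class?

Answer: NOT BISIMILAR

Working:
Bisimulation quotient by refinement:
  π0 = {{0,1,2,3,4,5,6}}
  π1 = {{0},{1,2,3},{4},{5},{6}}
5 equivalence class(es) (converged in 2)
4∈{4}, 5∈{5}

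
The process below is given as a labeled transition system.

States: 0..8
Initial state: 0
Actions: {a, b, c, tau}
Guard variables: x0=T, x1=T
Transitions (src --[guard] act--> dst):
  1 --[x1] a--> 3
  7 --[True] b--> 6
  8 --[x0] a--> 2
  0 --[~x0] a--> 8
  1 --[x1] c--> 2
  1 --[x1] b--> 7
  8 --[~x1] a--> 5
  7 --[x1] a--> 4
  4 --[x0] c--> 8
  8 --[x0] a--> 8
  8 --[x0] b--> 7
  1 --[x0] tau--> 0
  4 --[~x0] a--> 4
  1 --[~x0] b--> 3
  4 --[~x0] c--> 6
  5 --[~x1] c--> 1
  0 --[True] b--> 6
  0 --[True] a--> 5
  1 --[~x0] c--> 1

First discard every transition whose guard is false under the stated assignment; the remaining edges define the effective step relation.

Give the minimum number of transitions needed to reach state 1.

BFS to 1:
  depth 0: {0}
  depth 1: {5,6}
1 never appears.

Answer: UNREACHABLE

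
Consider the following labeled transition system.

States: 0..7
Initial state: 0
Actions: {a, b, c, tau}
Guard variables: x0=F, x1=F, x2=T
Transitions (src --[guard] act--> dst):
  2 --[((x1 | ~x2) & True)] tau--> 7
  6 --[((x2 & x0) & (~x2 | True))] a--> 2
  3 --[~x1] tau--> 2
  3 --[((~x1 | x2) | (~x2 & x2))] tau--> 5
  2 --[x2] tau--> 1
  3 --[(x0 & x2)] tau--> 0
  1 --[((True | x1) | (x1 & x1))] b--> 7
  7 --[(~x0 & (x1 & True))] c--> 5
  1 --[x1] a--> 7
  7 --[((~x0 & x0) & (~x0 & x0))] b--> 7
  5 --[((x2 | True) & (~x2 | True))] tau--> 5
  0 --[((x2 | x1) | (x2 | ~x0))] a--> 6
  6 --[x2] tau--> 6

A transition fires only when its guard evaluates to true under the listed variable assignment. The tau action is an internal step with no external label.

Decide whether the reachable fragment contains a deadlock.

R = {0,6}
  0: a→6  [1 out]
  6: tau→6  [1 out]

Answer: DEADLOCK-FREE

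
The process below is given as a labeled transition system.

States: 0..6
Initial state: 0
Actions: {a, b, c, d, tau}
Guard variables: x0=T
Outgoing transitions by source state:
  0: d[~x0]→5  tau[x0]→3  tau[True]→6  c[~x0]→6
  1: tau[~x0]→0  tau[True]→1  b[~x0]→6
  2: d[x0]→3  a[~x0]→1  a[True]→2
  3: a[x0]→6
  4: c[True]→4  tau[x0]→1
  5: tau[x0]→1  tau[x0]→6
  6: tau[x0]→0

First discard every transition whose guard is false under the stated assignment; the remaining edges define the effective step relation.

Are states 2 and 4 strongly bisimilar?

Answer: NOT BISIMILAR

Trace:
Compute ~ classes (split until stable):
  π0 = {{0,1,2,3,4,5,6}}
  π1 = {{0,1,5,6},{2},{3},{4}}
  π2 = {{0},{1,5,6},{2},{3},{4}}
  π3 = {{0},{1,5},{2},{3},{4},{6}}
  π4 = {{0},{1},{2},{3},{4},{5},{6}}
Fixed point at round 5; 7 class(es).
2∈{2}, 4∈{4}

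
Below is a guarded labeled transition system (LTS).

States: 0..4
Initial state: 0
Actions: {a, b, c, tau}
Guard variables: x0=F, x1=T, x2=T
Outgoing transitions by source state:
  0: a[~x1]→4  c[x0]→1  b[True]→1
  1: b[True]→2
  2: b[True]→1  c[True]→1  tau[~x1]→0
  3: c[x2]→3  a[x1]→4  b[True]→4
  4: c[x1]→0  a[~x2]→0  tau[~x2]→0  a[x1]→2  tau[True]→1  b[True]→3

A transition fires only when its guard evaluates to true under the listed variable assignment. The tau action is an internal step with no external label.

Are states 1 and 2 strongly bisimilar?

Refine partition for ~:
  P[0] = {{0,1,2,3,4}}
  P[1] = {{0,1},{2},{3},{4}}
  P[2] = {{0},{1},{2},{3},{4}}
Fixed point at round 3; 5 class(es).
1∈{1}, 2∈{2}

Answer: NOT BISIMILAR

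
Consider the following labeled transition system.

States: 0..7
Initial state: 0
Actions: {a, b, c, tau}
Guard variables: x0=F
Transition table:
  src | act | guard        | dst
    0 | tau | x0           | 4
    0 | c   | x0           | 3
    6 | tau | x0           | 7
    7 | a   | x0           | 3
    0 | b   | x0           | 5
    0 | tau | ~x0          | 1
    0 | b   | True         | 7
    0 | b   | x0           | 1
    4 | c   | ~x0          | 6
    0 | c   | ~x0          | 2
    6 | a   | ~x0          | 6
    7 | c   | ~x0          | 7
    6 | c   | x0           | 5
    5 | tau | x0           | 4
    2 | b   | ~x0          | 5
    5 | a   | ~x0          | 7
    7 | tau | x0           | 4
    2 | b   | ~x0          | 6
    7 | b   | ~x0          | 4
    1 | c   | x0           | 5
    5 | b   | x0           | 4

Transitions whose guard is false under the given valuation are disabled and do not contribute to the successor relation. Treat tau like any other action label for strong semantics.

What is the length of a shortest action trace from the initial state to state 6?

Answer: 2

Trace:
Layered search for 6:
  Layer 0: {0}
  Layer 1: {1,2,7}
  Layer 2: {4,5,6}
first hit 6 at d=2 via c·b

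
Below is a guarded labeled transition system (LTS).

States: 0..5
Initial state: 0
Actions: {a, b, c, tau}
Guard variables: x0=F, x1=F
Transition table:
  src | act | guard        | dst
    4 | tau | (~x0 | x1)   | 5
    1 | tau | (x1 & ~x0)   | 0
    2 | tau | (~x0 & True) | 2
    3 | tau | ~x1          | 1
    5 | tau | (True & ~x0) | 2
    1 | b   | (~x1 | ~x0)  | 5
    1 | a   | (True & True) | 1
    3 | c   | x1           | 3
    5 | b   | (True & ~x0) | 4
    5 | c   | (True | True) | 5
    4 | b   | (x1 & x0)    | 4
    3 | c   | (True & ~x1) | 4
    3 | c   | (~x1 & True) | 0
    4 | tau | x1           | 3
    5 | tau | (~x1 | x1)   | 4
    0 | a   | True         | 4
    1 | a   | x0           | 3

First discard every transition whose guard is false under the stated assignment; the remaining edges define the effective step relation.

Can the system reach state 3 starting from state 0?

After dropping false guards: 12 live edges.
L0 = {0}
L1 = {4}  total {0,4}
L2 = {5}  total {0,4,5}
L3 = {2}  total {0,2,4,5}
Reachable = {0,2,4,5}

Answer: UNREACHABLE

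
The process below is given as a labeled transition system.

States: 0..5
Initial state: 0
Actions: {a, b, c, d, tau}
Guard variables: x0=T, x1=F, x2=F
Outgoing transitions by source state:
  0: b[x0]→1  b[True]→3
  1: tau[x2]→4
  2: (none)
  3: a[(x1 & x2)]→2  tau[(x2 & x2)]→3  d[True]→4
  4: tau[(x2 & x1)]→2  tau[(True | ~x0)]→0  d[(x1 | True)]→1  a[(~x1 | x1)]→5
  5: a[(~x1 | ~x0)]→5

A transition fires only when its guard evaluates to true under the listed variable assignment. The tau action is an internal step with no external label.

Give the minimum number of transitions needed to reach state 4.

Answer: 2

Trace:
Layered search for 4:
  depth 0: {0}
  depth 1: {1,3}
  depth 2: {4}
4 enters at depth 2; path b·d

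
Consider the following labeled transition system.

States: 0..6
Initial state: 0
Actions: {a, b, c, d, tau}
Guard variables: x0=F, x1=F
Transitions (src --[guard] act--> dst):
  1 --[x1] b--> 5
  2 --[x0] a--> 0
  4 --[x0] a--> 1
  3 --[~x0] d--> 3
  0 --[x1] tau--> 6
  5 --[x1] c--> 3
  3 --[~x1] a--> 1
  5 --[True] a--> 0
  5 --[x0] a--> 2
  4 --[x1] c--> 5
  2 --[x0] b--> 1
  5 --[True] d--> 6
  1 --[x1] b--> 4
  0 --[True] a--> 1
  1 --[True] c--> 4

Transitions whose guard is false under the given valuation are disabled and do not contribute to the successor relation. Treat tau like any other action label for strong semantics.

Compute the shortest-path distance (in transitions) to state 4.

Answer: 2

Trace:
Layered search for 4:
  depth 0: {0}
  depth 1: {1}
  depth 2: {4}
4 enters at depth 2; path a·c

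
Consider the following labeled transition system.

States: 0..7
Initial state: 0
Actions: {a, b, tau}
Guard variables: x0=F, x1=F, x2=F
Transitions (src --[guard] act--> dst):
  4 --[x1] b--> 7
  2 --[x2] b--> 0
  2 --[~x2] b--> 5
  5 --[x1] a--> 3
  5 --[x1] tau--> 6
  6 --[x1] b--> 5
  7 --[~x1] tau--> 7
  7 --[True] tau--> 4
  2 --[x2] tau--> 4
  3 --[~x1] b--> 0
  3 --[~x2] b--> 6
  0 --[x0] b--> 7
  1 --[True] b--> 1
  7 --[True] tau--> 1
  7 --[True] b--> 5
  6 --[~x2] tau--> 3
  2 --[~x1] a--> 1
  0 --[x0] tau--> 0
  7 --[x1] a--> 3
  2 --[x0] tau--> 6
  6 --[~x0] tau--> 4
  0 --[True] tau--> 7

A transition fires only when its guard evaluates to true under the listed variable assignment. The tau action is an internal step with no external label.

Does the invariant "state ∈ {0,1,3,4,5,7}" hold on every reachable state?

Answer: INVARIANT HOLDS

Analysis:
Inv-set: {0,1,3,4,5,7}
R = {0,1,4,5,7}
  0: safe
  1: safe
  4: safe
  5: safe
  7: safe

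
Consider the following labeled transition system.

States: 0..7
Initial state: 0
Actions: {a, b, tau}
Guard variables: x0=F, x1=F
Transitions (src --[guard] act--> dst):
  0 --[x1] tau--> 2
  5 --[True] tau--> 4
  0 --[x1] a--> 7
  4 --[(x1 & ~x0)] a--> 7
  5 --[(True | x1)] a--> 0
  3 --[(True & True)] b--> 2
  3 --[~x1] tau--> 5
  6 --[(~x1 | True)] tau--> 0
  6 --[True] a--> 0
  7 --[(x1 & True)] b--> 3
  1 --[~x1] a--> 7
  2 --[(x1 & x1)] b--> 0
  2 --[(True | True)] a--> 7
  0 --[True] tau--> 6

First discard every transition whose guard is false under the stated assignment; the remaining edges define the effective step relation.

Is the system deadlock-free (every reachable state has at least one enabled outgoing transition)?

Answer: DEADLOCK-FREE

Trace:
Reach set: {0,6}
  0: tau→6  [deg 1]
  6: a→0  tau→0  [deg 2]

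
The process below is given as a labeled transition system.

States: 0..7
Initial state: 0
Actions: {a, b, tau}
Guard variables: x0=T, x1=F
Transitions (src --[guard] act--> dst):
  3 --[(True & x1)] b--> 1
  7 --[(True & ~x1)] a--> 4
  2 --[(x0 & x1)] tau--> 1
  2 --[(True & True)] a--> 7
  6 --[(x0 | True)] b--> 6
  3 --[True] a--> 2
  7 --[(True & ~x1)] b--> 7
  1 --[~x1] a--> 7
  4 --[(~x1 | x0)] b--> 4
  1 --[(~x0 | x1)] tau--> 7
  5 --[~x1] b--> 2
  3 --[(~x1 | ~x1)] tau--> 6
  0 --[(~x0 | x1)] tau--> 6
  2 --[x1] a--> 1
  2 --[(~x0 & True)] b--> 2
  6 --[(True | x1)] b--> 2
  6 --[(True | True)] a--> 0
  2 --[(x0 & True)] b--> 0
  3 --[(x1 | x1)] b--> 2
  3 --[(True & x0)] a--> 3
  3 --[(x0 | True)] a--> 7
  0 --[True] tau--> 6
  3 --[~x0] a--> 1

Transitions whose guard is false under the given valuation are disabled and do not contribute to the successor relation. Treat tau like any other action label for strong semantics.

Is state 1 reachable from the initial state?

Answer: UNREACHABLE

Analysis:
15 transition(s) survive guard evaluation.
depth 0: {0}
depth 1: {6}  cumulative {0,6}
depth 2: {2}  cumulative {0,2,6}
depth 3: {7}  cumulative {0,2,6,7}
depth 4: {4}  cumulative {0,2,4,6,7}
Reachable = {0,2,4,6,7}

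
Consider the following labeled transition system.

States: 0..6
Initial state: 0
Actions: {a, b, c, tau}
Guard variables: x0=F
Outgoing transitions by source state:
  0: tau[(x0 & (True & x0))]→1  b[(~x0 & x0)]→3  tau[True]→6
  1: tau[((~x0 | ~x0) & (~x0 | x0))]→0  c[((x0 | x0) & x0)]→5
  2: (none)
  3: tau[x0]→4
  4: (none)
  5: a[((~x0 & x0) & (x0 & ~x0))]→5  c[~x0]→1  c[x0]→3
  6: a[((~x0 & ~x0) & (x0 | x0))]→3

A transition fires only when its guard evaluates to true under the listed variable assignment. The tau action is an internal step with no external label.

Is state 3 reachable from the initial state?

Answer: UNREACHABLE

Analysis:
3 transition(s) survive guard evaluation.
L0 = {0}
L1 = {6}  total {0,6}
R = {0,6}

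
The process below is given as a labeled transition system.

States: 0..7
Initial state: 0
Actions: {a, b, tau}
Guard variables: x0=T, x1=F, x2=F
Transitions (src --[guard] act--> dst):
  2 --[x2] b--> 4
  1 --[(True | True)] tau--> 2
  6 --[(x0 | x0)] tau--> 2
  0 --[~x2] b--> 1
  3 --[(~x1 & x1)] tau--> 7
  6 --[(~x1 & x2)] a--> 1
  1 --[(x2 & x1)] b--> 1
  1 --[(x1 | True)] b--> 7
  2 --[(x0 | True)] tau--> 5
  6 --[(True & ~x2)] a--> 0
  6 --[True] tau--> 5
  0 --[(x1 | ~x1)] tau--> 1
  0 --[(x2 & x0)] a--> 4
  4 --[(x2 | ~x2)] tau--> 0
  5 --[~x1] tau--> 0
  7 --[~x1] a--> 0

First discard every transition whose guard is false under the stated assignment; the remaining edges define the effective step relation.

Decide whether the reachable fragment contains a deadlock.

R = {0,1,2,5,7}
  0: b→1  tau→1  [2 exit(s)]
  1: b→7  tau→2  [2 exit(s)]
  2: tau→5  [1 exit(s)]
  5: tau→0  [1 exit(s)]
  7: a→0  [1 exit(s)]

Answer: DEADLOCK-FREE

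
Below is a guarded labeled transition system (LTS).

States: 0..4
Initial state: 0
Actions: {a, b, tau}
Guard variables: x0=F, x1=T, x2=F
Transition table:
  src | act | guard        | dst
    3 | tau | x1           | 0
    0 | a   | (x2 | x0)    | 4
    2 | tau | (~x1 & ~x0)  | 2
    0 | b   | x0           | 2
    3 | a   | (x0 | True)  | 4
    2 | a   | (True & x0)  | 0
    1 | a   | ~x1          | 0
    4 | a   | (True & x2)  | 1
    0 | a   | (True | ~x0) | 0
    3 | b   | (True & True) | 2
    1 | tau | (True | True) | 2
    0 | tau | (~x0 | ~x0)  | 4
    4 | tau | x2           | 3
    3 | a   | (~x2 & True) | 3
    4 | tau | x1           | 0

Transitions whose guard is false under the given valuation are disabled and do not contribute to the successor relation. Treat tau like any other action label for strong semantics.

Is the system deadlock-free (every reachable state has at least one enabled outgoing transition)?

Reachable = {0,4}
  0: a→0  tau→4  [deg 2]
  4: tau→0  [deg 1]

Answer: DEADLOCK-FREE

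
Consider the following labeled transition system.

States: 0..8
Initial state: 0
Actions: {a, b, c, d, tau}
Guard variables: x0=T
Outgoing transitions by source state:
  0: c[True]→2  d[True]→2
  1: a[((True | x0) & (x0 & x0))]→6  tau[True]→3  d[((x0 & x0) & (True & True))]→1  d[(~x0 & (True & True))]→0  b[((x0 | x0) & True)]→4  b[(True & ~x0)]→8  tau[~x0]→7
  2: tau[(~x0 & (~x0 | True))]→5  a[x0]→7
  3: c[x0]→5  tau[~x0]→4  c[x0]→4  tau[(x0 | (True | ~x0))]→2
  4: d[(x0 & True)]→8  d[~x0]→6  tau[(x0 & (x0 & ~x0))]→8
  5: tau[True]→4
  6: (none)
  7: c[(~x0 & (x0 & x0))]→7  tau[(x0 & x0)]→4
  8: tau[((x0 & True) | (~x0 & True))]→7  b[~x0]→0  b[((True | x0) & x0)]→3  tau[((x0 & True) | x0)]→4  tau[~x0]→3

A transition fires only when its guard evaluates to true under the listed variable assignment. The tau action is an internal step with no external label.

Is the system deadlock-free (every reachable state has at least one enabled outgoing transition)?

Answer: DEADLOCK-FREE

Working:
Reachable = {0,2,3,4,5,7,8}
  0: c→2  d→2  [2 out]
  2: a→7  [1 out]
  3: c→4  c→5  tau→2  [3 out]
  4: d→8  [1 out]
  5: tau→4  [1 out]
  7: tau→4  [1 out]
  8: b→3  tau→4  tau→7  [3 out]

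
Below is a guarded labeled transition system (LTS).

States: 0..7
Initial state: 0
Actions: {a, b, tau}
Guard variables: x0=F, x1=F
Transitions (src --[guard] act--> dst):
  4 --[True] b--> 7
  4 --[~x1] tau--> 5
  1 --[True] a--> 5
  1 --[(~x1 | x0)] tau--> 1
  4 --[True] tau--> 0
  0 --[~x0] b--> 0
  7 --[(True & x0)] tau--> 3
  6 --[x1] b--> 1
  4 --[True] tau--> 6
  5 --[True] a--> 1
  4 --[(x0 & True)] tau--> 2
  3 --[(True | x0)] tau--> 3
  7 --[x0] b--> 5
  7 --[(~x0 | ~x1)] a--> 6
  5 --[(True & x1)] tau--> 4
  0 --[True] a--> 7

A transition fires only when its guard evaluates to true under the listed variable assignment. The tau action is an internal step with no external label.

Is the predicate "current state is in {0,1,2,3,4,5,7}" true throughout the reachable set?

Allowed set {0,1,2,3,4,5,7}
R = {0,6,7}
  0: safe
  6: outside
  7: safe
reach 6 via a·a — violates

Answer: INVARIANT VIOLATED at state 6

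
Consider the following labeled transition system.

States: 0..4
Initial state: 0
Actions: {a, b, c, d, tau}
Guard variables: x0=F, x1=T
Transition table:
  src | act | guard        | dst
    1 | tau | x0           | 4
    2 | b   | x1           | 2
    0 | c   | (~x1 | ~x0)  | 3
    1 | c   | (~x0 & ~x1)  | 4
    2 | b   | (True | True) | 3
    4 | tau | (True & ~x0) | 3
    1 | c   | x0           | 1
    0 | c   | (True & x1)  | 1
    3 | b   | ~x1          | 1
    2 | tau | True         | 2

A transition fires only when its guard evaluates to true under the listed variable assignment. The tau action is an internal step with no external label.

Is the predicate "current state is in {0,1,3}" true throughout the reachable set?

Answer: INVARIANT HOLDS

Analysis:
Safe = {0,1,3}
Reachable = {0,1,3}
  0: ok
  1: ok
  3: ok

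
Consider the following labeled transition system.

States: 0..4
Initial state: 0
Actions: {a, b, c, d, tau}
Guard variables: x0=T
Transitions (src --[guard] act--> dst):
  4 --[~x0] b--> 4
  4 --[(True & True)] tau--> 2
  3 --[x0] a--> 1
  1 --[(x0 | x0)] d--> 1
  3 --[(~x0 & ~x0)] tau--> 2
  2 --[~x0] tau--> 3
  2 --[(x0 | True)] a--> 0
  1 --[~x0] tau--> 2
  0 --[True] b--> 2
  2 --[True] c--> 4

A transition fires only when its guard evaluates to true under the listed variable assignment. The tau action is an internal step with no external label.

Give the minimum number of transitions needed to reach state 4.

Answer: 2

Working:
Layered search for 4:
  Layer 0: {0}
  Layer 1: {2}
  Layer 2: {4}
4 enters at depth 2; path b·c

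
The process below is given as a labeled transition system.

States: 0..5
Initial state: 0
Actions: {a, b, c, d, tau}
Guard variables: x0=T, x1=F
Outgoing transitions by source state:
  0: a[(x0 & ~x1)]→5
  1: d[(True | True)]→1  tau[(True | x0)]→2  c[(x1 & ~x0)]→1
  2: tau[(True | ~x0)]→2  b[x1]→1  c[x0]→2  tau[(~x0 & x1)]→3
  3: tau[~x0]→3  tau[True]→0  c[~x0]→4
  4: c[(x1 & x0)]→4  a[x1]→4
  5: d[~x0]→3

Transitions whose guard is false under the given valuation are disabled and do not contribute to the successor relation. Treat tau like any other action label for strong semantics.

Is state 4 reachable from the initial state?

Answer: UNREACHABLE

Working:
6 transition(s) survive guard evaluation.
depth 0: {0}
depth 1: {5}  now seen {0,5}
Reachable = {0,5}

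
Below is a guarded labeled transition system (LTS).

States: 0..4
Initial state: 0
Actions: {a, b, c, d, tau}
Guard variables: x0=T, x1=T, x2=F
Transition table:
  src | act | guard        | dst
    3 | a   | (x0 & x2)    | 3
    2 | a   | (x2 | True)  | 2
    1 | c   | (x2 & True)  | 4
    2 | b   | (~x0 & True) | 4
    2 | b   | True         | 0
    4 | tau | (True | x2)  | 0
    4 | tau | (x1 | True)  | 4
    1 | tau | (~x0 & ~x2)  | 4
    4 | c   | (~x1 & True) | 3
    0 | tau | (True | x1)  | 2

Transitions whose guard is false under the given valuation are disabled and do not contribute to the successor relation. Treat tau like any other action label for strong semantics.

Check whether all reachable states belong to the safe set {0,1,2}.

Safe = {0,1,2}
Reach set: {0,2}
  0: ✓
  2: ✓

Answer: INVARIANT HOLDS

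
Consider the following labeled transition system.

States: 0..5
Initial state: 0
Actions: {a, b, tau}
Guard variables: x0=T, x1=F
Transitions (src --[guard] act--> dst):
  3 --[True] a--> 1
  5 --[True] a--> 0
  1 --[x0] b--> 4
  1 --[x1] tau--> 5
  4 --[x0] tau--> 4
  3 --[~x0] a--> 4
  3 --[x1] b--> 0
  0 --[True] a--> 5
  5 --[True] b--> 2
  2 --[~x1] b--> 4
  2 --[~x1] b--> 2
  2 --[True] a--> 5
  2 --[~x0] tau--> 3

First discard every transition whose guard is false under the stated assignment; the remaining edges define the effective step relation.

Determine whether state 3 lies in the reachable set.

Answer: UNREACHABLE

Analysis:
9 transition(s) survive guard evaluation.
depth 0: {0}
depth 1: {5}  now seen {0,5}
depth 2: {2}  now seen {0,2,5}
depth 3: {4}  now seen {0,2,4,5}
Reach set: {0,2,4,5}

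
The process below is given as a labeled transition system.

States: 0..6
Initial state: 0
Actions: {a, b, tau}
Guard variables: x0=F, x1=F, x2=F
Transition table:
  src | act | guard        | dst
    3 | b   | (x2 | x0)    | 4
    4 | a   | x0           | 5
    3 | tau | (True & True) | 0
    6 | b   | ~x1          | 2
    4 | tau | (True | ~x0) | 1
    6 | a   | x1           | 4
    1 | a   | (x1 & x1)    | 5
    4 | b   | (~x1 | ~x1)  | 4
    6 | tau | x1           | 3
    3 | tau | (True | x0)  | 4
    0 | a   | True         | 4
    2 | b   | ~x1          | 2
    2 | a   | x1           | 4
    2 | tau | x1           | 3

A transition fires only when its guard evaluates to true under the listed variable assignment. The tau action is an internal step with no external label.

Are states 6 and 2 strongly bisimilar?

Answer: BISIMILAR

Analysis:
Compute ~ classes (split until stable):
  π0 = {{0,1,2,3,4,5,6}}
  π1 = {{0},{1,5},{2,6},{3},{4}}
stable after 2 split(s): 5 block(s)
6∈{2,6}, 2∈{2,6}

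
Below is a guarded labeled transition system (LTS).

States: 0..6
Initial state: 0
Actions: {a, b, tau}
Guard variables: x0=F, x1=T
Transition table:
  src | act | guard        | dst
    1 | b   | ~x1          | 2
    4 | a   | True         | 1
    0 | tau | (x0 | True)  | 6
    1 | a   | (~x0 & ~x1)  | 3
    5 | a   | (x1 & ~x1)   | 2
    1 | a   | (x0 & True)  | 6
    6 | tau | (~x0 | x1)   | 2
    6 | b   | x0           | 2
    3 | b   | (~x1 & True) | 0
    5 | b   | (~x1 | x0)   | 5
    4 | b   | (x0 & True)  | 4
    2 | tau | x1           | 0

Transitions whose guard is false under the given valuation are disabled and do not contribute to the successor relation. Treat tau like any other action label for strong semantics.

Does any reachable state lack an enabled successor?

R = {0,2,6}
  0: tau→6  [1 out]
  2: tau→0  [1 out]
  6: tau→2  [1 out]

Answer: DEADLOCK-FREE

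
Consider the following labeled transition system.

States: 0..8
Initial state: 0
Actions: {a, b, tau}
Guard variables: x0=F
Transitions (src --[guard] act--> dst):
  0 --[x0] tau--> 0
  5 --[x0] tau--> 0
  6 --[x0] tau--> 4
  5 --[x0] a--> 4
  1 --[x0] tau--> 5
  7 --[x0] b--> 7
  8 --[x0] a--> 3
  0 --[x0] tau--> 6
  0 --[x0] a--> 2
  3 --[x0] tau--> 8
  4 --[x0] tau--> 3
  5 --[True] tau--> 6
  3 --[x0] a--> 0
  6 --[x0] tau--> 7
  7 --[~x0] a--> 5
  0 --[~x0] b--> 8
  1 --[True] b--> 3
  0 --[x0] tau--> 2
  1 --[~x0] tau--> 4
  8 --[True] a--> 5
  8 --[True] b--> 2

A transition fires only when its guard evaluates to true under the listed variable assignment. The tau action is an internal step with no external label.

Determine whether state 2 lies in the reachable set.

Answer: REACHABLE

Working:
After dropping false guards: 7 live edges.
depth 0: {0}
depth 1: {8}  total {0,8}
depth 2: {2,5}  total {0,2,5,8}
depth 3: {6}  total {0,2,5,6,8}
Reach set: {0,2,5,6,8}
trace reaching 2: b·b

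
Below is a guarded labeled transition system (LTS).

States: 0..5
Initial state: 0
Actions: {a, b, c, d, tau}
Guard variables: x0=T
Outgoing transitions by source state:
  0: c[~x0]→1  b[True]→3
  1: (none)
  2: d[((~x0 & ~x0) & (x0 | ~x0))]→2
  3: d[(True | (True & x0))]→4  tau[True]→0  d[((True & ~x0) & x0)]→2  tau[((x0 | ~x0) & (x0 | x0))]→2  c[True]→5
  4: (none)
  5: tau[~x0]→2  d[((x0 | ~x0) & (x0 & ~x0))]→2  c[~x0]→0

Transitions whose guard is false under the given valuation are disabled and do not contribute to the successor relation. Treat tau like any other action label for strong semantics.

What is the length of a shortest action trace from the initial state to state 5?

Answer: 2

Analysis:
BFS to 5:
  Layer 0: {0}
  Layer 1: {3}
  Layer 2: {2,4,5}
first hit 5 at d=2 via b·c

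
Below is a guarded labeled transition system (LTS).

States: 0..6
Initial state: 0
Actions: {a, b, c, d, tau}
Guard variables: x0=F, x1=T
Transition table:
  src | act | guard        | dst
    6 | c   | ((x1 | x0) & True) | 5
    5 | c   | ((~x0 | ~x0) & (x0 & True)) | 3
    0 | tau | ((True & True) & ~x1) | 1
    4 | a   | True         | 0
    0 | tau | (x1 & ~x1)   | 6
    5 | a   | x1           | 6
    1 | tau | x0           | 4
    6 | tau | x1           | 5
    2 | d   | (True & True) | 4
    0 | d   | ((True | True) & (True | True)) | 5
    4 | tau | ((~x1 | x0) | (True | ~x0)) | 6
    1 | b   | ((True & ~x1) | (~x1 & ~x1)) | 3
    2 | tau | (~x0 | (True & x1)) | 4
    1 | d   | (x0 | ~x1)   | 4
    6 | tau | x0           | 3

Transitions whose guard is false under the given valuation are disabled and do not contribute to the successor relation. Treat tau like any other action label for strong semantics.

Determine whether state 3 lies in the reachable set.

Answer: UNREACHABLE

Working:
8 transition(s) survive guard evaluation.
Layer 0: {0}
Layer 1: {5}  total {0,5}
Layer 2: {6}  total {0,5,6}
R = {0,5,6}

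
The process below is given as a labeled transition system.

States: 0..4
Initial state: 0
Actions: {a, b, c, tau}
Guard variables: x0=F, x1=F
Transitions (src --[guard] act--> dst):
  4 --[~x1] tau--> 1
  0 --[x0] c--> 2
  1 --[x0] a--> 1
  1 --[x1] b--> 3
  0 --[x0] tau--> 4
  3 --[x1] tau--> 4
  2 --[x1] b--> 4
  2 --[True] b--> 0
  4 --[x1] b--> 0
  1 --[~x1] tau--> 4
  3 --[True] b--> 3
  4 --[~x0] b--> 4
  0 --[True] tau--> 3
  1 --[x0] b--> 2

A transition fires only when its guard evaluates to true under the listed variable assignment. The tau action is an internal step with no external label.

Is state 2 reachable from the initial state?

Guard filter leaves 6 enabled edge(s).
depth 0: {0}
depth 1: {3}  cumulative {0,3}
Reach set: {0,3}

Answer: UNREACHABLE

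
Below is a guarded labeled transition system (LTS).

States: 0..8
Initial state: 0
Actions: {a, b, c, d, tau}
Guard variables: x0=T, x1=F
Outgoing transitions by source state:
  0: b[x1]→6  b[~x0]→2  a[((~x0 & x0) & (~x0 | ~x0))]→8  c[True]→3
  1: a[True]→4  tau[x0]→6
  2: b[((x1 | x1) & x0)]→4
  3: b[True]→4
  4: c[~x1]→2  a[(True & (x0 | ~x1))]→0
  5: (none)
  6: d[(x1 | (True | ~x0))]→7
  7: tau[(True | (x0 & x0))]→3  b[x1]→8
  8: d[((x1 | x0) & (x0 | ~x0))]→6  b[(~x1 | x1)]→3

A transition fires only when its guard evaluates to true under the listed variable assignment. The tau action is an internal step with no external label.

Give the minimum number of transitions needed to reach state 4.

Answer: 2

Analysis:
Layered search for 4:
  Layer 0: {0}
  Layer 1: {3}
  Layer 2: {4}
depth(4)=2, e.g. c·b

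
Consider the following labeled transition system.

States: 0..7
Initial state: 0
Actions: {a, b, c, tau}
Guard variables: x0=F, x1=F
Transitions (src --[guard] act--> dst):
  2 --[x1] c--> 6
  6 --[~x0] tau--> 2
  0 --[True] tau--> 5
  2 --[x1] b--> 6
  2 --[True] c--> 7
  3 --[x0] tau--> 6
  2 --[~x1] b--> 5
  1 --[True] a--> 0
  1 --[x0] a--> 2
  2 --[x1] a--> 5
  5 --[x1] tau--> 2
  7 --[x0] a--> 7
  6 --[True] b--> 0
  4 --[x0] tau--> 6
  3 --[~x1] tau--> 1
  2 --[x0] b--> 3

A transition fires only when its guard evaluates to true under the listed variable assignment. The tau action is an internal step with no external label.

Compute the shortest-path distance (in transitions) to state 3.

Answer: UNREACHABLE

Working:
Layered search for 3:
  depth 0: {0}
  depth 1: {5}
3 never appears.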